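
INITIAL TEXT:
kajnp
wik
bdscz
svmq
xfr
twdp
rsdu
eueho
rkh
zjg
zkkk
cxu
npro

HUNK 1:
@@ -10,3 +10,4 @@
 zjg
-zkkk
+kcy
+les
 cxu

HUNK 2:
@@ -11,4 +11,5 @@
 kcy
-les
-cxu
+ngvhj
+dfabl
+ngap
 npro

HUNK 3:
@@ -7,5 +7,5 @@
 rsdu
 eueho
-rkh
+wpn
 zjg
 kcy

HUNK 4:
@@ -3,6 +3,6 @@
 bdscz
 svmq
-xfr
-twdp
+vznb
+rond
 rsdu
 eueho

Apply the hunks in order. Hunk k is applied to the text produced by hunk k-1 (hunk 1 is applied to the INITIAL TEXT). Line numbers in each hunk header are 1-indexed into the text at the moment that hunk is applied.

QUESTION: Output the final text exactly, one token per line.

Answer: kajnp
wik
bdscz
svmq
vznb
rond
rsdu
eueho
wpn
zjg
kcy
ngvhj
dfabl
ngap
npro

Derivation:
Hunk 1: at line 10 remove [zkkk] add [kcy,les] -> 14 lines: kajnp wik bdscz svmq xfr twdp rsdu eueho rkh zjg kcy les cxu npro
Hunk 2: at line 11 remove [les,cxu] add [ngvhj,dfabl,ngap] -> 15 lines: kajnp wik bdscz svmq xfr twdp rsdu eueho rkh zjg kcy ngvhj dfabl ngap npro
Hunk 3: at line 7 remove [rkh] add [wpn] -> 15 lines: kajnp wik bdscz svmq xfr twdp rsdu eueho wpn zjg kcy ngvhj dfabl ngap npro
Hunk 4: at line 3 remove [xfr,twdp] add [vznb,rond] -> 15 lines: kajnp wik bdscz svmq vznb rond rsdu eueho wpn zjg kcy ngvhj dfabl ngap npro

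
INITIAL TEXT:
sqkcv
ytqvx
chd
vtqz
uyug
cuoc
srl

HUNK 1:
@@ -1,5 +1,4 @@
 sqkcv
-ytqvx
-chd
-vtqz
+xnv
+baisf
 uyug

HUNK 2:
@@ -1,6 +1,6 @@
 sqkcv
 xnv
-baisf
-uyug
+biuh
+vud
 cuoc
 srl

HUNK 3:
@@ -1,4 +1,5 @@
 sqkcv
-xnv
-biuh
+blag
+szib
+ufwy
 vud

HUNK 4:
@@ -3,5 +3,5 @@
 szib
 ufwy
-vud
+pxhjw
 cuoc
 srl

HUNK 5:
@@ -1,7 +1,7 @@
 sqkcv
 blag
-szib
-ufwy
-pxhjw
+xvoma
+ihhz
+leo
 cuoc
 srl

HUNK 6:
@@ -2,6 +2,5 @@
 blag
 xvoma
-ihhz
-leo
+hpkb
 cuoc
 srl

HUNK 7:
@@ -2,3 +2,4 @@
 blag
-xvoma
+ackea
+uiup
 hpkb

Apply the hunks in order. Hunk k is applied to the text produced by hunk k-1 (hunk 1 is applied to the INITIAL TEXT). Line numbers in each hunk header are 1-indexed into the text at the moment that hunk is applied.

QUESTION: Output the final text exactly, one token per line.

Hunk 1: at line 1 remove [ytqvx,chd,vtqz] add [xnv,baisf] -> 6 lines: sqkcv xnv baisf uyug cuoc srl
Hunk 2: at line 1 remove [baisf,uyug] add [biuh,vud] -> 6 lines: sqkcv xnv biuh vud cuoc srl
Hunk 3: at line 1 remove [xnv,biuh] add [blag,szib,ufwy] -> 7 lines: sqkcv blag szib ufwy vud cuoc srl
Hunk 4: at line 3 remove [vud] add [pxhjw] -> 7 lines: sqkcv blag szib ufwy pxhjw cuoc srl
Hunk 5: at line 1 remove [szib,ufwy,pxhjw] add [xvoma,ihhz,leo] -> 7 lines: sqkcv blag xvoma ihhz leo cuoc srl
Hunk 6: at line 2 remove [ihhz,leo] add [hpkb] -> 6 lines: sqkcv blag xvoma hpkb cuoc srl
Hunk 7: at line 2 remove [xvoma] add [ackea,uiup] -> 7 lines: sqkcv blag ackea uiup hpkb cuoc srl

Answer: sqkcv
blag
ackea
uiup
hpkb
cuoc
srl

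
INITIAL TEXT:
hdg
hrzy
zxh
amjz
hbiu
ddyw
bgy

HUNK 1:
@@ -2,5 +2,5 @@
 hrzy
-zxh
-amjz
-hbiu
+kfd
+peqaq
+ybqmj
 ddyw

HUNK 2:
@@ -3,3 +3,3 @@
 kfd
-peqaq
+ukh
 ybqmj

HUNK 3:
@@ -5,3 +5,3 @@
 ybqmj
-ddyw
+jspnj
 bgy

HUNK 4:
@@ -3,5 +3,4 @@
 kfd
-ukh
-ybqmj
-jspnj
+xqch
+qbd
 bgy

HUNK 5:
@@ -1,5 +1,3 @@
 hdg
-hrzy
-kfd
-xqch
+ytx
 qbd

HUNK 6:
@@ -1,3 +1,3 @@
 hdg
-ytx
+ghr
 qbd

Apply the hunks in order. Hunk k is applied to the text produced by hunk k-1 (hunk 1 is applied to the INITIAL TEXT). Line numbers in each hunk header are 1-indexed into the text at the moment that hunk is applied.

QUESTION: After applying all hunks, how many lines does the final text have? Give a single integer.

Hunk 1: at line 2 remove [zxh,amjz,hbiu] add [kfd,peqaq,ybqmj] -> 7 lines: hdg hrzy kfd peqaq ybqmj ddyw bgy
Hunk 2: at line 3 remove [peqaq] add [ukh] -> 7 lines: hdg hrzy kfd ukh ybqmj ddyw bgy
Hunk 3: at line 5 remove [ddyw] add [jspnj] -> 7 lines: hdg hrzy kfd ukh ybqmj jspnj bgy
Hunk 4: at line 3 remove [ukh,ybqmj,jspnj] add [xqch,qbd] -> 6 lines: hdg hrzy kfd xqch qbd bgy
Hunk 5: at line 1 remove [hrzy,kfd,xqch] add [ytx] -> 4 lines: hdg ytx qbd bgy
Hunk 6: at line 1 remove [ytx] add [ghr] -> 4 lines: hdg ghr qbd bgy
Final line count: 4

Answer: 4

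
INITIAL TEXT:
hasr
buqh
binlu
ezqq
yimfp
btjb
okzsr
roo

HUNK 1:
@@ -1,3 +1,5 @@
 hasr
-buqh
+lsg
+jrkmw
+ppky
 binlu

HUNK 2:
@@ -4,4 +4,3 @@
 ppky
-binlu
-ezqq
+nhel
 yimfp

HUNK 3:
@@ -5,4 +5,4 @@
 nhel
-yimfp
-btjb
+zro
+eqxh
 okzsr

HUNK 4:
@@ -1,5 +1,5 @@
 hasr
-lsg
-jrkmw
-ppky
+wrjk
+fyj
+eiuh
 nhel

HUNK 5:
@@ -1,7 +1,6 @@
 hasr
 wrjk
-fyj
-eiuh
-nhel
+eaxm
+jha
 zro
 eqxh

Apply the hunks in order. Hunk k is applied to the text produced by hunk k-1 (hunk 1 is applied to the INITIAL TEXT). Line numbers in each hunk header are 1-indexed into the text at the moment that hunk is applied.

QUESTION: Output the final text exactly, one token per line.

Answer: hasr
wrjk
eaxm
jha
zro
eqxh
okzsr
roo

Derivation:
Hunk 1: at line 1 remove [buqh] add [lsg,jrkmw,ppky] -> 10 lines: hasr lsg jrkmw ppky binlu ezqq yimfp btjb okzsr roo
Hunk 2: at line 4 remove [binlu,ezqq] add [nhel] -> 9 lines: hasr lsg jrkmw ppky nhel yimfp btjb okzsr roo
Hunk 3: at line 5 remove [yimfp,btjb] add [zro,eqxh] -> 9 lines: hasr lsg jrkmw ppky nhel zro eqxh okzsr roo
Hunk 4: at line 1 remove [lsg,jrkmw,ppky] add [wrjk,fyj,eiuh] -> 9 lines: hasr wrjk fyj eiuh nhel zro eqxh okzsr roo
Hunk 5: at line 1 remove [fyj,eiuh,nhel] add [eaxm,jha] -> 8 lines: hasr wrjk eaxm jha zro eqxh okzsr roo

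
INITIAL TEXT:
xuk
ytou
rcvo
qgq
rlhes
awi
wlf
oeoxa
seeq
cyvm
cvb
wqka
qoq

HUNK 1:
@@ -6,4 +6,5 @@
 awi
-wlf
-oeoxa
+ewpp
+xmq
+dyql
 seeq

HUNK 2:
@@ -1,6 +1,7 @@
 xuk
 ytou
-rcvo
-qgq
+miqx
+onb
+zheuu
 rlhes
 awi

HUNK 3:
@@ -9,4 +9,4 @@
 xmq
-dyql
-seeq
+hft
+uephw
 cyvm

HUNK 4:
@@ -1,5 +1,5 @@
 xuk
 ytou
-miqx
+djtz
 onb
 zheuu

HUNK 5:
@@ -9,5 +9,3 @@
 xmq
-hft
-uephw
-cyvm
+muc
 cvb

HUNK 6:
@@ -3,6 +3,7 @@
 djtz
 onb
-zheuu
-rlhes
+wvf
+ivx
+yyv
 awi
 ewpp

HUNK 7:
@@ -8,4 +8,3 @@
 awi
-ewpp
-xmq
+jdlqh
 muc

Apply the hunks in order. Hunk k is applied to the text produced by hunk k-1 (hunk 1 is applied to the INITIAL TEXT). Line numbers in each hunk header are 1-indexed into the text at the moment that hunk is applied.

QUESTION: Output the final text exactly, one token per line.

Hunk 1: at line 6 remove [wlf,oeoxa] add [ewpp,xmq,dyql] -> 14 lines: xuk ytou rcvo qgq rlhes awi ewpp xmq dyql seeq cyvm cvb wqka qoq
Hunk 2: at line 1 remove [rcvo,qgq] add [miqx,onb,zheuu] -> 15 lines: xuk ytou miqx onb zheuu rlhes awi ewpp xmq dyql seeq cyvm cvb wqka qoq
Hunk 3: at line 9 remove [dyql,seeq] add [hft,uephw] -> 15 lines: xuk ytou miqx onb zheuu rlhes awi ewpp xmq hft uephw cyvm cvb wqka qoq
Hunk 4: at line 1 remove [miqx] add [djtz] -> 15 lines: xuk ytou djtz onb zheuu rlhes awi ewpp xmq hft uephw cyvm cvb wqka qoq
Hunk 5: at line 9 remove [hft,uephw,cyvm] add [muc] -> 13 lines: xuk ytou djtz onb zheuu rlhes awi ewpp xmq muc cvb wqka qoq
Hunk 6: at line 3 remove [zheuu,rlhes] add [wvf,ivx,yyv] -> 14 lines: xuk ytou djtz onb wvf ivx yyv awi ewpp xmq muc cvb wqka qoq
Hunk 7: at line 8 remove [ewpp,xmq] add [jdlqh] -> 13 lines: xuk ytou djtz onb wvf ivx yyv awi jdlqh muc cvb wqka qoq

Answer: xuk
ytou
djtz
onb
wvf
ivx
yyv
awi
jdlqh
muc
cvb
wqka
qoq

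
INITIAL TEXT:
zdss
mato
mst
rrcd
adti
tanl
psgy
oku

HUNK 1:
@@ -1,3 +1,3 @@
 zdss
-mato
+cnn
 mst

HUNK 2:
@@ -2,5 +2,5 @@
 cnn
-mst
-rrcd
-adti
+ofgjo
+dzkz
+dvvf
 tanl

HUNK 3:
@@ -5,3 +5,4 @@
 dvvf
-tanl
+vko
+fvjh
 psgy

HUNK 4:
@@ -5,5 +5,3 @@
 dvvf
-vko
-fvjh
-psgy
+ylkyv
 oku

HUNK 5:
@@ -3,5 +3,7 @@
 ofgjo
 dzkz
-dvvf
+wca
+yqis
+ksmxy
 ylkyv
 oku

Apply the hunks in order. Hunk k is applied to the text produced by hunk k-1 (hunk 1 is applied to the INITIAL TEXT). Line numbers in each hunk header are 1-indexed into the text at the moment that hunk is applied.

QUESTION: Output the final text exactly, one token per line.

Answer: zdss
cnn
ofgjo
dzkz
wca
yqis
ksmxy
ylkyv
oku

Derivation:
Hunk 1: at line 1 remove [mato] add [cnn] -> 8 lines: zdss cnn mst rrcd adti tanl psgy oku
Hunk 2: at line 2 remove [mst,rrcd,adti] add [ofgjo,dzkz,dvvf] -> 8 lines: zdss cnn ofgjo dzkz dvvf tanl psgy oku
Hunk 3: at line 5 remove [tanl] add [vko,fvjh] -> 9 lines: zdss cnn ofgjo dzkz dvvf vko fvjh psgy oku
Hunk 4: at line 5 remove [vko,fvjh,psgy] add [ylkyv] -> 7 lines: zdss cnn ofgjo dzkz dvvf ylkyv oku
Hunk 5: at line 3 remove [dvvf] add [wca,yqis,ksmxy] -> 9 lines: zdss cnn ofgjo dzkz wca yqis ksmxy ylkyv oku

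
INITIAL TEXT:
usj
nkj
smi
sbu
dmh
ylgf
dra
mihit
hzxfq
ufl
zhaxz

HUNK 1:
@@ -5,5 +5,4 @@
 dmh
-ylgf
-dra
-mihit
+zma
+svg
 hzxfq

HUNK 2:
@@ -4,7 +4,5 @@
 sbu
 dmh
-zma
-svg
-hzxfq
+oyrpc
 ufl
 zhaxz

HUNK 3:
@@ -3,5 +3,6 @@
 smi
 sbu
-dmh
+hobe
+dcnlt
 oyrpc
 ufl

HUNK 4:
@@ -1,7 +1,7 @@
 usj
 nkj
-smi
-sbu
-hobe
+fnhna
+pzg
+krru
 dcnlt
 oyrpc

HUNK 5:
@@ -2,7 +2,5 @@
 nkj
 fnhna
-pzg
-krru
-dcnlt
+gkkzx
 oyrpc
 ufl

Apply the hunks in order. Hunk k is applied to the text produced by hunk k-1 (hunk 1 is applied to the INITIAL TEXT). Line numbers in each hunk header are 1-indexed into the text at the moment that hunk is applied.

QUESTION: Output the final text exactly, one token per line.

Answer: usj
nkj
fnhna
gkkzx
oyrpc
ufl
zhaxz

Derivation:
Hunk 1: at line 5 remove [ylgf,dra,mihit] add [zma,svg] -> 10 lines: usj nkj smi sbu dmh zma svg hzxfq ufl zhaxz
Hunk 2: at line 4 remove [zma,svg,hzxfq] add [oyrpc] -> 8 lines: usj nkj smi sbu dmh oyrpc ufl zhaxz
Hunk 3: at line 3 remove [dmh] add [hobe,dcnlt] -> 9 lines: usj nkj smi sbu hobe dcnlt oyrpc ufl zhaxz
Hunk 4: at line 1 remove [smi,sbu,hobe] add [fnhna,pzg,krru] -> 9 lines: usj nkj fnhna pzg krru dcnlt oyrpc ufl zhaxz
Hunk 5: at line 2 remove [pzg,krru,dcnlt] add [gkkzx] -> 7 lines: usj nkj fnhna gkkzx oyrpc ufl zhaxz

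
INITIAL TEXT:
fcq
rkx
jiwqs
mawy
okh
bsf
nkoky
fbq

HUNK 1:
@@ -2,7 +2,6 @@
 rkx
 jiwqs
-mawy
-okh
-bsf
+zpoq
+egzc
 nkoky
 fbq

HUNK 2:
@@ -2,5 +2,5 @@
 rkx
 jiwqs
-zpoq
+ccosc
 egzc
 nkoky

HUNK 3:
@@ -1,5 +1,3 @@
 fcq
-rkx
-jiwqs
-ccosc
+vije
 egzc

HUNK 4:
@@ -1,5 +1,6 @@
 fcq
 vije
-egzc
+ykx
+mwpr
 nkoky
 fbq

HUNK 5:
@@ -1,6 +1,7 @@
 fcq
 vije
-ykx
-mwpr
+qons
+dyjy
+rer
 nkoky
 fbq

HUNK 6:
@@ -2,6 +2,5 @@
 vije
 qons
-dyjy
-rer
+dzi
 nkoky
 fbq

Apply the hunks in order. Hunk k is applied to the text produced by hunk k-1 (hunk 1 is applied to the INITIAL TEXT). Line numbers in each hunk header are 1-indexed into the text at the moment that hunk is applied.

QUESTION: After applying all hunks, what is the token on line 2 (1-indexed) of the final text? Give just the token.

Answer: vije

Derivation:
Hunk 1: at line 2 remove [mawy,okh,bsf] add [zpoq,egzc] -> 7 lines: fcq rkx jiwqs zpoq egzc nkoky fbq
Hunk 2: at line 2 remove [zpoq] add [ccosc] -> 7 lines: fcq rkx jiwqs ccosc egzc nkoky fbq
Hunk 3: at line 1 remove [rkx,jiwqs,ccosc] add [vije] -> 5 lines: fcq vije egzc nkoky fbq
Hunk 4: at line 1 remove [egzc] add [ykx,mwpr] -> 6 lines: fcq vije ykx mwpr nkoky fbq
Hunk 5: at line 1 remove [ykx,mwpr] add [qons,dyjy,rer] -> 7 lines: fcq vije qons dyjy rer nkoky fbq
Hunk 6: at line 2 remove [dyjy,rer] add [dzi] -> 6 lines: fcq vije qons dzi nkoky fbq
Final line 2: vije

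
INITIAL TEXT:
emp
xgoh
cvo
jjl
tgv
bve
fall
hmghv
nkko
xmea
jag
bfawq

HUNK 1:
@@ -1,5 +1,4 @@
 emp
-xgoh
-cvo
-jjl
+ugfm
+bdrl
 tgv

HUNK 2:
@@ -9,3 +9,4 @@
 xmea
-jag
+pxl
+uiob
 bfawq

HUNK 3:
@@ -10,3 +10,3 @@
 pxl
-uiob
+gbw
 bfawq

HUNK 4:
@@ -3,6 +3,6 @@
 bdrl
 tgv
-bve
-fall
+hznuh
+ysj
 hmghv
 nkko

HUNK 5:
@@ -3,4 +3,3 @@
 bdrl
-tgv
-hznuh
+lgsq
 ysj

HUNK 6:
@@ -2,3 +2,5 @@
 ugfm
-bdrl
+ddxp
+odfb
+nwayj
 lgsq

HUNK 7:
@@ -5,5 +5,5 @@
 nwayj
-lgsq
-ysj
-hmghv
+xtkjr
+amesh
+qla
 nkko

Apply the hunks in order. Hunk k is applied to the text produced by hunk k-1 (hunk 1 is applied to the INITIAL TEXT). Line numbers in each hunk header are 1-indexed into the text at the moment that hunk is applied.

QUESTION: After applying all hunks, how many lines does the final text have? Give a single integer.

Answer: 13

Derivation:
Hunk 1: at line 1 remove [xgoh,cvo,jjl] add [ugfm,bdrl] -> 11 lines: emp ugfm bdrl tgv bve fall hmghv nkko xmea jag bfawq
Hunk 2: at line 9 remove [jag] add [pxl,uiob] -> 12 lines: emp ugfm bdrl tgv bve fall hmghv nkko xmea pxl uiob bfawq
Hunk 3: at line 10 remove [uiob] add [gbw] -> 12 lines: emp ugfm bdrl tgv bve fall hmghv nkko xmea pxl gbw bfawq
Hunk 4: at line 3 remove [bve,fall] add [hznuh,ysj] -> 12 lines: emp ugfm bdrl tgv hznuh ysj hmghv nkko xmea pxl gbw bfawq
Hunk 5: at line 3 remove [tgv,hznuh] add [lgsq] -> 11 lines: emp ugfm bdrl lgsq ysj hmghv nkko xmea pxl gbw bfawq
Hunk 6: at line 2 remove [bdrl] add [ddxp,odfb,nwayj] -> 13 lines: emp ugfm ddxp odfb nwayj lgsq ysj hmghv nkko xmea pxl gbw bfawq
Hunk 7: at line 5 remove [lgsq,ysj,hmghv] add [xtkjr,amesh,qla] -> 13 lines: emp ugfm ddxp odfb nwayj xtkjr amesh qla nkko xmea pxl gbw bfawq
Final line count: 13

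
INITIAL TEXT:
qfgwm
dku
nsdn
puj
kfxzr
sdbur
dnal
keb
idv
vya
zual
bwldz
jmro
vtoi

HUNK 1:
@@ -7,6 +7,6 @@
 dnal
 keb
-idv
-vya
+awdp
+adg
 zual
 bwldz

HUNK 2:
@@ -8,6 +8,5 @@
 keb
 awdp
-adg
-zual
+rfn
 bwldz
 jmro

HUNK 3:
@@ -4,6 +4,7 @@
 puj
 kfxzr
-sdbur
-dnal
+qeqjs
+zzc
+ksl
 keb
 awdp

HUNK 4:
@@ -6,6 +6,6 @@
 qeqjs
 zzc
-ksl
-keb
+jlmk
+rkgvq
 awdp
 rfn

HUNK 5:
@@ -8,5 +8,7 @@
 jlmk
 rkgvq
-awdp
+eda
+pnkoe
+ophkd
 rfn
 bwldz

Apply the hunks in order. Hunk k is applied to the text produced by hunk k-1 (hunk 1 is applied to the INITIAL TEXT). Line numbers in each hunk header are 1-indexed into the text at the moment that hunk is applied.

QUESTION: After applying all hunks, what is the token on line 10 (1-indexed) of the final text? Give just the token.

Hunk 1: at line 7 remove [idv,vya] add [awdp,adg] -> 14 lines: qfgwm dku nsdn puj kfxzr sdbur dnal keb awdp adg zual bwldz jmro vtoi
Hunk 2: at line 8 remove [adg,zual] add [rfn] -> 13 lines: qfgwm dku nsdn puj kfxzr sdbur dnal keb awdp rfn bwldz jmro vtoi
Hunk 3: at line 4 remove [sdbur,dnal] add [qeqjs,zzc,ksl] -> 14 lines: qfgwm dku nsdn puj kfxzr qeqjs zzc ksl keb awdp rfn bwldz jmro vtoi
Hunk 4: at line 6 remove [ksl,keb] add [jlmk,rkgvq] -> 14 lines: qfgwm dku nsdn puj kfxzr qeqjs zzc jlmk rkgvq awdp rfn bwldz jmro vtoi
Hunk 5: at line 8 remove [awdp] add [eda,pnkoe,ophkd] -> 16 lines: qfgwm dku nsdn puj kfxzr qeqjs zzc jlmk rkgvq eda pnkoe ophkd rfn bwldz jmro vtoi
Final line 10: eda

Answer: eda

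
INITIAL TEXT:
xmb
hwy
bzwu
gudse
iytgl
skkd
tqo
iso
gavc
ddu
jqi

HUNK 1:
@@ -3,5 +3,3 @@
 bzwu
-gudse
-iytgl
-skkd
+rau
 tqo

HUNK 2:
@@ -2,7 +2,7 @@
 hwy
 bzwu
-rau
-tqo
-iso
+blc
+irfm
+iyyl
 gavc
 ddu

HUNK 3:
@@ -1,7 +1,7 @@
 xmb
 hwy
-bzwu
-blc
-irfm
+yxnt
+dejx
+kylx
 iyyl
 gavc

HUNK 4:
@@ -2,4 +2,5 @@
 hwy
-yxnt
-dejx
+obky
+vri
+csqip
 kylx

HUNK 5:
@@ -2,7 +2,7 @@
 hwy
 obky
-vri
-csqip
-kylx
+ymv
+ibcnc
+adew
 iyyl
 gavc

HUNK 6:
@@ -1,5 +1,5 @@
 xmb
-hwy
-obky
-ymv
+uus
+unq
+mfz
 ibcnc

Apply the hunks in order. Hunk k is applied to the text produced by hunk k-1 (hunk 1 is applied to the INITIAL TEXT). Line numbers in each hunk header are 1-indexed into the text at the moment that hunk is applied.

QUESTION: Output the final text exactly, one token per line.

Answer: xmb
uus
unq
mfz
ibcnc
adew
iyyl
gavc
ddu
jqi

Derivation:
Hunk 1: at line 3 remove [gudse,iytgl,skkd] add [rau] -> 9 lines: xmb hwy bzwu rau tqo iso gavc ddu jqi
Hunk 2: at line 2 remove [rau,tqo,iso] add [blc,irfm,iyyl] -> 9 lines: xmb hwy bzwu blc irfm iyyl gavc ddu jqi
Hunk 3: at line 1 remove [bzwu,blc,irfm] add [yxnt,dejx,kylx] -> 9 lines: xmb hwy yxnt dejx kylx iyyl gavc ddu jqi
Hunk 4: at line 2 remove [yxnt,dejx] add [obky,vri,csqip] -> 10 lines: xmb hwy obky vri csqip kylx iyyl gavc ddu jqi
Hunk 5: at line 2 remove [vri,csqip,kylx] add [ymv,ibcnc,adew] -> 10 lines: xmb hwy obky ymv ibcnc adew iyyl gavc ddu jqi
Hunk 6: at line 1 remove [hwy,obky,ymv] add [uus,unq,mfz] -> 10 lines: xmb uus unq mfz ibcnc adew iyyl gavc ddu jqi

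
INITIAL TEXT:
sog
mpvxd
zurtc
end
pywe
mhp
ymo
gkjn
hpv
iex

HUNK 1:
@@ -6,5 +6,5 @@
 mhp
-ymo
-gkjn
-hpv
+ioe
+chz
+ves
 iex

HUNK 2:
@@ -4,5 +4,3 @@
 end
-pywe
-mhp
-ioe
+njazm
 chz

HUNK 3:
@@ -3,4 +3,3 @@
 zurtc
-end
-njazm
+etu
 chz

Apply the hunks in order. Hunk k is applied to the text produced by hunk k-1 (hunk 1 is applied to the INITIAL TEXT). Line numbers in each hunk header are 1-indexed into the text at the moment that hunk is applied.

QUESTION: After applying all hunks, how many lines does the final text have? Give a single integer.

Answer: 7

Derivation:
Hunk 1: at line 6 remove [ymo,gkjn,hpv] add [ioe,chz,ves] -> 10 lines: sog mpvxd zurtc end pywe mhp ioe chz ves iex
Hunk 2: at line 4 remove [pywe,mhp,ioe] add [njazm] -> 8 lines: sog mpvxd zurtc end njazm chz ves iex
Hunk 3: at line 3 remove [end,njazm] add [etu] -> 7 lines: sog mpvxd zurtc etu chz ves iex
Final line count: 7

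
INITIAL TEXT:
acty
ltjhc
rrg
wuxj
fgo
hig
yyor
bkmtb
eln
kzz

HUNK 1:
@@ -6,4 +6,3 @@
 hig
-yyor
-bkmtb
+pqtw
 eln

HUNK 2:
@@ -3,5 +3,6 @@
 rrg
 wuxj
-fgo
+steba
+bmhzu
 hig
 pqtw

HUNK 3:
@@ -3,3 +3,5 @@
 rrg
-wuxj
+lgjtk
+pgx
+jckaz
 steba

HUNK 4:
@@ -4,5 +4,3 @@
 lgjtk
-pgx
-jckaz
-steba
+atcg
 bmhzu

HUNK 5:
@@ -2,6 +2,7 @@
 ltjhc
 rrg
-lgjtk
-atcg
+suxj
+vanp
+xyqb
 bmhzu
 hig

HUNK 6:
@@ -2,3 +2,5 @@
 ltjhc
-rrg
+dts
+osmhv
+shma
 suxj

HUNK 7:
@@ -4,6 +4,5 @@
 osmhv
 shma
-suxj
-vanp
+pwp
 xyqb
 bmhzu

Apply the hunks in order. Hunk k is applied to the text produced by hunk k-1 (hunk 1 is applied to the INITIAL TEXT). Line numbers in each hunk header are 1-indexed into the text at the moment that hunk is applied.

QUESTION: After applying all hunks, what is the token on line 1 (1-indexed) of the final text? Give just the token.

Answer: acty

Derivation:
Hunk 1: at line 6 remove [yyor,bkmtb] add [pqtw] -> 9 lines: acty ltjhc rrg wuxj fgo hig pqtw eln kzz
Hunk 2: at line 3 remove [fgo] add [steba,bmhzu] -> 10 lines: acty ltjhc rrg wuxj steba bmhzu hig pqtw eln kzz
Hunk 3: at line 3 remove [wuxj] add [lgjtk,pgx,jckaz] -> 12 lines: acty ltjhc rrg lgjtk pgx jckaz steba bmhzu hig pqtw eln kzz
Hunk 4: at line 4 remove [pgx,jckaz,steba] add [atcg] -> 10 lines: acty ltjhc rrg lgjtk atcg bmhzu hig pqtw eln kzz
Hunk 5: at line 2 remove [lgjtk,atcg] add [suxj,vanp,xyqb] -> 11 lines: acty ltjhc rrg suxj vanp xyqb bmhzu hig pqtw eln kzz
Hunk 6: at line 2 remove [rrg] add [dts,osmhv,shma] -> 13 lines: acty ltjhc dts osmhv shma suxj vanp xyqb bmhzu hig pqtw eln kzz
Hunk 7: at line 4 remove [suxj,vanp] add [pwp] -> 12 lines: acty ltjhc dts osmhv shma pwp xyqb bmhzu hig pqtw eln kzz
Final line 1: acty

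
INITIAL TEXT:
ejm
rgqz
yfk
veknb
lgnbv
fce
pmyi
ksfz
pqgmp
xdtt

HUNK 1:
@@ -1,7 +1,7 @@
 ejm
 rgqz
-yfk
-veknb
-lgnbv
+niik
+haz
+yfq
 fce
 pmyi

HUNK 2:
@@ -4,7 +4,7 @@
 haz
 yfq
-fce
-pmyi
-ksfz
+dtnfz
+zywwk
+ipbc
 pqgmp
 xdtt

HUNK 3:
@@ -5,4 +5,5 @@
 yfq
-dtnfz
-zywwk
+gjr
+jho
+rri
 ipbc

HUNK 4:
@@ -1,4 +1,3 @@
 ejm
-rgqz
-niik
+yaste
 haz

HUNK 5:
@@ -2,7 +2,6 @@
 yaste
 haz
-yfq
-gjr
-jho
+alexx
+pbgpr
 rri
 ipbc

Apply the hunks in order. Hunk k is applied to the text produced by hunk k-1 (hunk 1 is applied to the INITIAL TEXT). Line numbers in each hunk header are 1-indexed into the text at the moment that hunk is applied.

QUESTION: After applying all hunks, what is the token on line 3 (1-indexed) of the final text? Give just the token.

Hunk 1: at line 1 remove [yfk,veknb,lgnbv] add [niik,haz,yfq] -> 10 lines: ejm rgqz niik haz yfq fce pmyi ksfz pqgmp xdtt
Hunk 2: at line 4 remove [fce,pmyi,ksfz] add [dtnfz,zywwk,ipbc] -> 10 lines: ejm rgqz niik haz yfq dtnfz zywwk ipbc pqgmp xdtt
Hunk 3: at line 5 remove [dtnfz,zywwk] add [gjr,jho,rri] -> 11 lines: ejm rgqz niik haz yfq gjr jho rri ipbc pqgmp xdtt
Hunk 4: at line 1 remove [rgqz,niik] add [yaste] -> 10 lines: ejm yaste haz yfq gjr jho rri ipbc pqgmp xdtt
Hunk 5: at line 2 remove [yfq,gjr,jho] add [alexx,pbgpr] -> 9 lines: ejm yaste haz alexx pbgpr rri ipbc pqgmp xdtt
Final line 3: haz

Answer: haz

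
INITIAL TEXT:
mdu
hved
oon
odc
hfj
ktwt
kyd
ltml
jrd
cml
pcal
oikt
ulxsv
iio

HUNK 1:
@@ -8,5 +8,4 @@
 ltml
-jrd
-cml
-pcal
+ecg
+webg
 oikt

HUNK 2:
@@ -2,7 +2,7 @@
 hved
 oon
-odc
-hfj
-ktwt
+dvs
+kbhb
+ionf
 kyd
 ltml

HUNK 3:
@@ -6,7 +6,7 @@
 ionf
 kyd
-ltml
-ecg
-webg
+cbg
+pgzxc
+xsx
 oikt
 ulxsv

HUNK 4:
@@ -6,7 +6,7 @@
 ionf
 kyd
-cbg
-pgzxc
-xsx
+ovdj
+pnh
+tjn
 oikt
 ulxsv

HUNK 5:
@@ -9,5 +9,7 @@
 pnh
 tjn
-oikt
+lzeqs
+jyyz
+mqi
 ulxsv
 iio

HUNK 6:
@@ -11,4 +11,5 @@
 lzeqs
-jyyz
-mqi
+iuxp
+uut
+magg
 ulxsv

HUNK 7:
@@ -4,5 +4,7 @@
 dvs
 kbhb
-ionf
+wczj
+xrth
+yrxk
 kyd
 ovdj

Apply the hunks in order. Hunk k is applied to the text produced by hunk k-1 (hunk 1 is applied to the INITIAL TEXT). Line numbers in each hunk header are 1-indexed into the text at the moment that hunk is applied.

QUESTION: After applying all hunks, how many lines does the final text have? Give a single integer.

Hunk 1: at line 8 remove [jrd,cml,pcal] add [ecg,webg] -> 13 lines: mdu hved oon odc hfj ktwt kyd ltml ecg webg oikt ulxsv iio
Hunk 2: at line 2 remove [odc,hfj,ktwt] add [dvs,kbhb,ionf] -> 13 lines: mdu hved oon dvs kbhb ionf kyd ltml ecg webg oikt ulxsv iio
Hunk 3: at line 6 remove [ltml,ecg,webg] add [cbg,pgzxc,xsx] -> 13 lines: mdu hved oon dvs kbhb ionf kyd cbg pgzxc xsx oikt ulxsv iio
Hunk 4: at line 6 remove [cbg,pgzxc,xsx] add [ovdj,pnh,tjn] -> 13 lines: mdu hved oon dvs kbhb ionf kyd ovdj pnh tjn oikt ulxsv iio
Hunk 5: at line 9 remove [oikt] add [lzeqs,jyyz,mqi] -> 15 lines: mdu hved oon dvs kbhb ionf kyd ovdj pnh tjn lzeqs jyyz mqi ulxsv iio
Hunk 6: at line 11 remove [jyyz,mqi] add [iuxp,uut,magg] -> 16 lines: mdu hved oon dvs kbhb ionf kyd ovdj pnh tjn lzeqs iuxp uut magg ulxsv iio
Hunk 7: at line 4 remove [ionf] add [wczj,xrth,yrxk] -> 18 lines: mdu hved oon dvs kbhb wczj xrth yrxk kyd ovdj pnh tjn lzeqs iuxp uut magg ulxsv iio
Final line count: 18

Answer: 18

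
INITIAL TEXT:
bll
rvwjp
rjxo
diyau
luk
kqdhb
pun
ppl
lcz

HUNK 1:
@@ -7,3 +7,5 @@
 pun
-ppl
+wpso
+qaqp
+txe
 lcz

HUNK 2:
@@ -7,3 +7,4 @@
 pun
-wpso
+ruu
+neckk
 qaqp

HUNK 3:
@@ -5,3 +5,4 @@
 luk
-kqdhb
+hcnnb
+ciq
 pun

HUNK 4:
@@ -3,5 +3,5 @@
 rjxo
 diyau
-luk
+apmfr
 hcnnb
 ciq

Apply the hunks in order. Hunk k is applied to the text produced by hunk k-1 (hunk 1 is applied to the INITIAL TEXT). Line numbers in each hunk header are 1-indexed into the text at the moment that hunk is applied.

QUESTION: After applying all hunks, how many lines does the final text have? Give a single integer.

Answer: 13

Derivation:
Hunk 1: at line 7 remove [ppl] add [wpso,qaqp,txe] -> 11 lines: bll rvwjp rjxo diyau luk kqdhb pun wpso qaqp txe lcz
Hunk 2: at line 7 remove [wpso] add [ruu,neckk] -> 12 lines: bll rvwjp rjxo diyau luk kqdhb pun ruu neckk qaqp txe lcz
Hunk 3: at line 5 remove [kqdhb] add [hcnnb,ciq] -> 13 lines: bll rvwjp rjxo diyau luk hcnnb ciq pun ruu neckk qaqp txe lcz
Hunk 4: at line 3 remove [luk] add [apmfr] -> 13 lines: bll rvwjp rjxo diyau apmfr hcnnb ciq pun ruu neckk qaqp txe lcz
Final line count: 13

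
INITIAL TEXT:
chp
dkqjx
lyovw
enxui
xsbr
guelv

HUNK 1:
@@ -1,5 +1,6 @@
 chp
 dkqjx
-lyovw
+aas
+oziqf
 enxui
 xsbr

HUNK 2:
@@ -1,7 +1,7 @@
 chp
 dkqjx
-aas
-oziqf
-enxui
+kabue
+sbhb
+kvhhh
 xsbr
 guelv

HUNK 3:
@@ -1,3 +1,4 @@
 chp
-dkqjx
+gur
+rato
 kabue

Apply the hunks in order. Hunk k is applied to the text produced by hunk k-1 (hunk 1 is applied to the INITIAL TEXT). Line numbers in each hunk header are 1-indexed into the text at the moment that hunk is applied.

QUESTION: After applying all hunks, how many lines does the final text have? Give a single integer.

Answer: 8

Derivation:
Hunk 1: at line 1 remove [lyovw] add [aas,oziqf] -> 7 lines: chp dkqjx aas oziqf enxui xsbr guelv
Hunk 2: at line 1 remove [aas,oziqf,enxui] add [kabue,sbhb,kvhhh] -> 7 lines: chp dkqjx kabue sbhb kvhhh xsbr guelv
Hunk 3: at line 1 remove [dkqjx] add [gur,rato] -> 8 lines: chp gur rato kabue sbhb kvhhh xsbr guelv
Final line count: 8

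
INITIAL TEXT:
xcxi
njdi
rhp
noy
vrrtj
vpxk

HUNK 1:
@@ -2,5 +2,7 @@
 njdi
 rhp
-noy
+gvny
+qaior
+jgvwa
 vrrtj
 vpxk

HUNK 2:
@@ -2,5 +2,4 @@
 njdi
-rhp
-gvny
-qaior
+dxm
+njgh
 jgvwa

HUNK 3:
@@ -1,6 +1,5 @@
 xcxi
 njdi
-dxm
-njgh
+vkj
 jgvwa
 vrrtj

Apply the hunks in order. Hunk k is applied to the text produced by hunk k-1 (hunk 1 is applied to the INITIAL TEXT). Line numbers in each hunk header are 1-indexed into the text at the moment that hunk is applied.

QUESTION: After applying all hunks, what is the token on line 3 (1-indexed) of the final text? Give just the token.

Hunk 1: at line 2 remove [noy] add [gvny,qaior,jgvwa] -> 8 lines: xcxi njdi rhp gvny qaior jgvwa vrrtj vpxk
Hunk 2: at line 2 remove [rhp,gvny,qaior] add [dxm,njgh] -> 7 lines: xcxi njdi dxm njgh jgvwa vrrtj vpxk
Hunk 3: at line 1 remove [dxm,njgh] add [vkj] -> 6 lines: xcxi njdi vkj jgvwa vrrtj vpxk
Final line 3: vkj

Answer: vkj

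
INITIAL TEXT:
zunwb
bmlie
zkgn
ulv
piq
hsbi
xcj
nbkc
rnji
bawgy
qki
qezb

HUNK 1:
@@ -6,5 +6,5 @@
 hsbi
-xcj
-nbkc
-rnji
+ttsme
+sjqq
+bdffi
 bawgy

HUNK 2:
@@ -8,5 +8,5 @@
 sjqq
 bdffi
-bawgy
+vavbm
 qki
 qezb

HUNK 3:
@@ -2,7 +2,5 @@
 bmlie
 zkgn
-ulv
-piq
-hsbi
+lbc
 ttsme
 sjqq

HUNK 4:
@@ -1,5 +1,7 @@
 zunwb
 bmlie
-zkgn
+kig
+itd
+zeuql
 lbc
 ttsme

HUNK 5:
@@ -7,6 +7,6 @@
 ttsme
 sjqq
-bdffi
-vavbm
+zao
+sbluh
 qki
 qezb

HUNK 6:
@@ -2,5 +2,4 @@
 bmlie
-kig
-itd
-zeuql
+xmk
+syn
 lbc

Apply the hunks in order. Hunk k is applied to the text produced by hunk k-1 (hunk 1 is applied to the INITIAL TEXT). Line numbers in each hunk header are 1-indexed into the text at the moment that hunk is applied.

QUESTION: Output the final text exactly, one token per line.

Hunk 1: at line 6 remove [xcj,nbkc,rnji] add [ttsme,sjqq,bdffi] -> 12 lines: zunwb bmlie zkgn ulv piq hsbi ttsme sjqq bdffi bawgy qki qezb
Hunk 2: at line 8 remove [bawgy] add [vavbm] -> 12 lines: zunwb bmlie zkgn ulv piq hsbi ttsme sjqq bdffi vavbm qki qezb
Hunk 3: at line 2 remove [ulv,piq,hsbi] add [lbc] -> 10 lines: zunwb bmlie zkgn lbc ttsme sjqq bdffi vavbm qki qezb
Hunk 4: at line 1 remove [zkgn] add [kig,itd,zeuql] -> 12 lines: zunwb bmlie kig itd zeuql lbc ttsme sjqq bdffi vavbm qki qezb
Hunk 5: at line 7 remove [bdffi,vavbm] add [zao,sbluh] -> 12 lines: zunwb bmlie kig itd zeuql lbc ttsme sjqq zao sbluh qki qezb
Hunk 6: at line 2 remove [kig,itd,zeuql] add [xmk,syn] -> 11 lines: zunwb bmlie xmk syn lbc ttsme sjqq zao sbluh qki qezb

Answer: zunwb
bmlie
xmk
syn
lbc
ttsme
sjqq
zao
sbluh
qki
qezb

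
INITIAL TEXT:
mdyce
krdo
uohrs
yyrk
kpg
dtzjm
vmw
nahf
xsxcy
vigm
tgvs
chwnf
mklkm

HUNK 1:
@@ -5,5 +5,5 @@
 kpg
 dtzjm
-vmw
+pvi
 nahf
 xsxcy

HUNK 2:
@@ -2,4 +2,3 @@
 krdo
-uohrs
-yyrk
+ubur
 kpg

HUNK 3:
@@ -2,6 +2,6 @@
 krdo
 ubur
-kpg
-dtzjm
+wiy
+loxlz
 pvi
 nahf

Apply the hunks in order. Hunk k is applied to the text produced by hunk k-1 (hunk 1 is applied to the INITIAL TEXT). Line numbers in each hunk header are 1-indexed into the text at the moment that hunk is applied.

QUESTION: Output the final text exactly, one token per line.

Hunk 1: at line 5 remove [vmw] add [pvi] -> 13 lines: mdyce krdo uohrs yyrk kpg dtzjm pvi nahf xsxcy vigm tgvs chwnf mklkm
Hunk 2: at line 2 remove [uohrs,yyrk] add [ubur] -> 12 lines: mdyce krdo ubur kpg dtzjm pvi nahf xsxcy vigm tgvs chwnf mklkm
Hunk 3: at line 2 remove [kpg,dtzjm] add [wiy,loxlz] -> 12 lines: mdyce krdo ubur wiy loxlz pvi nahf xsxcy vigm tgvs chwnf mklkm

Answer: mdyce
krdo
ubur
wiy
loxlz
pvi
nahf
xsxcy
vigm
tgvs
chwnf
mklkm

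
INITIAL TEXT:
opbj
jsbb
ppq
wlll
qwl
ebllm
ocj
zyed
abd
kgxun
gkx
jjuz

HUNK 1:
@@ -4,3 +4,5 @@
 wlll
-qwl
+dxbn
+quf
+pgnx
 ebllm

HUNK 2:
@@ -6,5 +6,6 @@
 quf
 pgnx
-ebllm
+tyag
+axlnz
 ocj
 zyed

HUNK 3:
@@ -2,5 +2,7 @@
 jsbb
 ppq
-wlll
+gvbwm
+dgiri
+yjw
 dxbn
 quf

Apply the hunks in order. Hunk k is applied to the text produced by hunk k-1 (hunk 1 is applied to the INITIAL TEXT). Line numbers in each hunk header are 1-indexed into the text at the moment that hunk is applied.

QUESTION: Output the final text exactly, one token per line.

Hunk 1: at line 4 remove [qwl] add [dxbn,quf,pgnx] -> 14 lines: opbj jsbb ppq wlll dxbn quf pgnx ebllm ocj zyed abd kgxun gkx jjuz
Hunk 2: at line 6 remove [ebllm] add [tyag,axlnz] -> 15 lines: opbj jsbb ppq wlll dxbn quf pgnx tyag axlnz ocj zyed abd kgxun gkx jjuz
Hunk 3: at line 2 remove [wlll] add [gvbwm,dgiri,yjw] -> 17 lines: opbj jsbb ppq gvbwm dgiri yjw dxbn quf pgnx tyag axlnz ocj zyed abd kgxun gkx jjuz

Answer: opbj
jsbb
ppq
gvbwm
dgiri
yjw
dxbn
quf
pgnx
tyag
axlnz
ocj
zyed
abd
kgxun
gkx
jjuz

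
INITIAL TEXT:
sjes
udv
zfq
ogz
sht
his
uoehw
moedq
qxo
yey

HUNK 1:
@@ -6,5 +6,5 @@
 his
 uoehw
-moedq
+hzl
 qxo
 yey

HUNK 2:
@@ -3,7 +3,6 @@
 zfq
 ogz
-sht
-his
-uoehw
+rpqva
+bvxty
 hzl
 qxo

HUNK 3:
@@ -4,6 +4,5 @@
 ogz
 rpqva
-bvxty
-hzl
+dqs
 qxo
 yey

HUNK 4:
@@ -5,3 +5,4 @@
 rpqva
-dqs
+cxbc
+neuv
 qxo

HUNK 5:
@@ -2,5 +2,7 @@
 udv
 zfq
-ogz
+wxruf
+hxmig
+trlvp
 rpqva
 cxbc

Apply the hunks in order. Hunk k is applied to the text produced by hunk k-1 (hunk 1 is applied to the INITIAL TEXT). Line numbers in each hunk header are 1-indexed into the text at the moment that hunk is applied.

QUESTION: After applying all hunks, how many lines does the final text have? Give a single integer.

Hunk 1: at line 6 remove [moedq] add [hzl] -> 10 lines: sjes udv zfq ogz sht his uoehw hzl qxo yey
Hunk 2: at line 3 remove [sht,his,uoehw] add [rpqva,bvxty] -> 9 lines: sjes udv zfq ogz rpqva bvxty hzl qxo yey
Hunk 3: at line 4 remove [bvxty,hzl] add [dqs] -> 8 lines: sjes udv zfq ogz rpqva dqs qxo yey
Hunk 4: at line 5 remove [dqs] add [cxbc,neuv] -> 9 lines: sjes udv zfq ogz rpqva cxbc neuv qxo yey
Hunk 5: at line 2 remove [ogz] add [wxruf,hxmig,trlvp] -> 11 lines: sjes udv zfq wxruf hxmig trlvp rpqva cxbc neuv qxo yey
Final line count: 11

Answer: 11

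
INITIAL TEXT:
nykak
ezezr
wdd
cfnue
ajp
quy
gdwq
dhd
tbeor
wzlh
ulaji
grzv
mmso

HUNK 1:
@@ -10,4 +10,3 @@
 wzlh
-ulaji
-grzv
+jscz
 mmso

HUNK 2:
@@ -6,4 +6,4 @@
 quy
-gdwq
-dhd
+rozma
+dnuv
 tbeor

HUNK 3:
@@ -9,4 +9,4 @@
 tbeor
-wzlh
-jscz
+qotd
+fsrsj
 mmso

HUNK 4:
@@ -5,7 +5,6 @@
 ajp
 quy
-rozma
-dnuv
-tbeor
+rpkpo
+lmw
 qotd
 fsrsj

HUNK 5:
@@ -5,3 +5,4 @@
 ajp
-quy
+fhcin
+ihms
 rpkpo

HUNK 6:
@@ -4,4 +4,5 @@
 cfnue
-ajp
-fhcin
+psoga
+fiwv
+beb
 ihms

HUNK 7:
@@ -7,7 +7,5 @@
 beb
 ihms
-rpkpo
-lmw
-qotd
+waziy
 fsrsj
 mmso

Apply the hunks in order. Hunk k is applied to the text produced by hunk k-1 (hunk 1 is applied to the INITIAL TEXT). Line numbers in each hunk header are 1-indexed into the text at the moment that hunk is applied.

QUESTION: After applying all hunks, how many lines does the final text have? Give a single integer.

Hunk 1: at line 10 remove [ulaji,grzv] add [jscz] -> 12 lines: nykak ezezr wdd cfnue ajp quy gdwq dhd tbeor wzlh jscz mmso
Hunk 2: at line 6 remove [gdwq,dhd] add [rozma,dnuv] -> 12 lines: nykak ezezr wdd cfnue ajp quy rozma dnuv tbeor wzlh jscz mmso
Hunk 3: at line 9 remove [wzlh,jscz] add [qotd,fsrsj] -> 12 lines: nykak ezezr wdd cfnue ajp quy rozma dnuv tbeor qotd fsrsj mmso
Hunk 4: at line 5 remove [rozma,dnuv,tbeor] add [rpkpo,lmw] -> 11 lines: nykak ezezr wdd cfnue ajp quy rpkpo lmw qotd fsrsj mmso
Hunk 5: at line 5 remove [quy] add [fhcin,ihms] -> 12 lines: nykak ezezr wdd cfnue ajp fhcin ihms rpkpo lmw qotd fsrsj mmso
Hunk 6: at line 4 remove [ajp,fhcin] add [psoga,fiwv,beb] -> 13 lines: nykak ezezr wdd cfnue psoga fiwv beb ihms rpkpo lmw qotd fsrsj mmso
Hunk 7: at line 7 remove [rpkpo,lmw,qotd] add [waziy] -> 11 lines: nykak ezezr wdd cfnue psoga fiwv beb ihms waziy fsrsj mmso
Final line count: 11

Answer: 11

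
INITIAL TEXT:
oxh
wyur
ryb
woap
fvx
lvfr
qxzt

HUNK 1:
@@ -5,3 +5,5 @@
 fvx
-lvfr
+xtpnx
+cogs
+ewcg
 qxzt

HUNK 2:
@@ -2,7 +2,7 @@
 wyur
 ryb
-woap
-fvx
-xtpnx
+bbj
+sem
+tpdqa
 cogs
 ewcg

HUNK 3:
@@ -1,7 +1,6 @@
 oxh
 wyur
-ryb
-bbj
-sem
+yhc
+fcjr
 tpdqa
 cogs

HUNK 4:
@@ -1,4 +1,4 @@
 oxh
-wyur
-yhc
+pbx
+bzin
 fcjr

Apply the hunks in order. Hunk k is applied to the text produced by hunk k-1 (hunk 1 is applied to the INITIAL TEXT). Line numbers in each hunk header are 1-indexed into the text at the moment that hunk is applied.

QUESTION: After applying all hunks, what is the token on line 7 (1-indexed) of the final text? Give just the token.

Hunk 1: at line 5 remove [lvfr] add [xtpnx,cogs,ewcg] -> 9 lines: oxh wyur ryb woap fvx xtpnx cogs ewcg qxzt
Hunk 2: at line 2 remove [woap,fvx,xtpnx] add [bbj,sem,tpdqa] -> 9 lines: oxh wyur ryb bbj sem tpdqa cogs ewcg qxzt
Hunk 3: at line 1 remove [ryb,bbj,sem] add [yhc,fcjr] -> 8 lines: oxh wyur yhc fcjr tpdqa cogs ewcg qxzt
Hunk 4: at line 1 remove [wyur,yhc] add [pbx,bzin] -> 8 lines: oxh pbx bzin fcjr tpdqa cogs ewcg qxzt
Final line 7: ewcg

Answer: ewcg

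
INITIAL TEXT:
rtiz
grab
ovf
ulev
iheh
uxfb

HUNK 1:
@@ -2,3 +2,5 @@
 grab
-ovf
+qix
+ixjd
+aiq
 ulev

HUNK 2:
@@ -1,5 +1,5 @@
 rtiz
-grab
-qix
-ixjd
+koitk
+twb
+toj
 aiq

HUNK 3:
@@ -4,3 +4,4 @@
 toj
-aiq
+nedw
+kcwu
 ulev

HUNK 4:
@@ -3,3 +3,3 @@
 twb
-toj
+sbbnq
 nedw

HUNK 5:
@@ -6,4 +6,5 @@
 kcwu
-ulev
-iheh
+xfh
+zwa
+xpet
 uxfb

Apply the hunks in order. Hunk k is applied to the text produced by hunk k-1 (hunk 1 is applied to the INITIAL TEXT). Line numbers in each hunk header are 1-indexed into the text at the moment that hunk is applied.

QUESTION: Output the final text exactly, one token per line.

Answer: rtiz
koitk
twb
sbbnq
nedw
kcwu
xfh
zwa
xpet
uxfb

Derivation:
Hunk 1: at line 2 remove [ovf] add [qix,ixjd,aiq] -> 8 lines: rtiz grab qix ixjd aiq ulev iheh uxfb
Hunk 2: at line 1 remove [grab,qix,ixjd] add [koitk,twb,toj] -> 8 lines: rtiz koitk twb toj aiq ulev iheh uxfb
Hunk 3: at line 4 remove [aiq] add [nedw,kcwu] -> 9 lines: rtiz koitk twb toj nedw kcwu ulev iheh uxfb
Hunk 4: at line 3 remove [toj] add [sbbnq] -> 9 lines: rtiz koitk twb sbbnq nedw kcwu ulev iheh uxfb
Hunk 5: at line 6 remove [ulev,iheh] add [xfh,zwa,xpet] -> 10 lines: rtiz koitk twb sbbnq nedw kcwu xfh zwa xpet uxfb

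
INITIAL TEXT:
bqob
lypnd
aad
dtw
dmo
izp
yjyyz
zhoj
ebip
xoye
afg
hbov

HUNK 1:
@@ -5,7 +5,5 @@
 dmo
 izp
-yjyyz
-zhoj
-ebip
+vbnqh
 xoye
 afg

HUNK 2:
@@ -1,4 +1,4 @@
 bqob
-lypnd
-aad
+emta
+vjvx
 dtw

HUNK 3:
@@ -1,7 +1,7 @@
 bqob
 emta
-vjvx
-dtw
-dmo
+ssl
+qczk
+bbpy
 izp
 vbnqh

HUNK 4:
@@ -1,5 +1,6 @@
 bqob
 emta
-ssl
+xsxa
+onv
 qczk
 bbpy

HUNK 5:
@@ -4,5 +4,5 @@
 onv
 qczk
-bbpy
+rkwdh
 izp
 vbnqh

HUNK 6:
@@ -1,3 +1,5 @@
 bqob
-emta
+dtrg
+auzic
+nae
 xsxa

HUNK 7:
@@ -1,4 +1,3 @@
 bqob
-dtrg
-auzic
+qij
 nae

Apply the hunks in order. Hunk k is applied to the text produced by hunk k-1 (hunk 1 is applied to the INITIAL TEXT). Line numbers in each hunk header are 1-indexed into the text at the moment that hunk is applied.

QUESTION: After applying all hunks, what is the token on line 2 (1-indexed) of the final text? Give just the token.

Hunk 1: at line 5 remove [yjyyz,zhoj,ebip] add [vbnqh] -> 10 lines: bqob lypnd aad dtw dmo izp vbnqh xoye afg hbov
Hunk 2: at line 1 remove [lypnd,aad] add [emta,vjvx] -> 10 lines: bqob emta vjvx dtw dmo izp vbnqh xoye afg hbov
Hunk 3: at line 1 remove [vjvx,dtw,dmo] add [ssl,qczk,bbpy] -> 10 lines: bqob emta ssl qczk bbpy izp vbnqh xoye afg hbov
Hunk 4: at line 1 remove [ssl] add [xsxa,onv] -> 11 lines: bqob emta xsxa onv qczk bbpy izp vbnqh xoye afg hbov
Hunk 5: at line 4 remove [bbpy] add [rkwdh] -> 11 lines: bqob emta xsxa onv qczk rkwdh izp vbnqh xoye afg hbov
Hunk 6: at line 1 remove [emta] add [dtrg,auzic,nae] -> 13 lines: bqob dtrg auzic nae xsxa onv qczk rkwdh izp vbnqh xoye afg hbov
Hunk 7: at line 1 remove [dtrg,auzic] add [qij] -> 12 lines: bqob qij nae xsxa onv qczk rkwdh izp vbnqh xoye afg hbov
Final line 2: qij

Answer: qij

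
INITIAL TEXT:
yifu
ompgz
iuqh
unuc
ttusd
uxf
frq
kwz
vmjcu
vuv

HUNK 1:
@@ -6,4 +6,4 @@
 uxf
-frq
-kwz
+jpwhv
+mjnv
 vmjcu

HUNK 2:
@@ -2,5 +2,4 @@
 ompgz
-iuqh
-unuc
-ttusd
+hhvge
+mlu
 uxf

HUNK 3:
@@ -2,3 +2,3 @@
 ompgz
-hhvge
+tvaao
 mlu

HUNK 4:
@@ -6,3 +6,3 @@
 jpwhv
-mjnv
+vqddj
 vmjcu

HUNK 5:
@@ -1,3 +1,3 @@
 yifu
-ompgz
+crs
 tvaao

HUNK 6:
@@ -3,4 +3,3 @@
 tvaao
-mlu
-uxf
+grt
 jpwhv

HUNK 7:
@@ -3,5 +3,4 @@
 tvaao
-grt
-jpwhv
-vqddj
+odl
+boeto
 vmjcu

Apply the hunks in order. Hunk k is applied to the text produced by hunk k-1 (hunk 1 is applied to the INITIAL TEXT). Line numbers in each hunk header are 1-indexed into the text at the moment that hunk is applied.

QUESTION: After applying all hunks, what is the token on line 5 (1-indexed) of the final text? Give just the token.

Hunk 1: at line 6 remove [frq,kwz] add [jpwhv,mjnv] -> 10 lines: yifu ompgz iuqh unuc ttusd uxf jpwhv mjnv vmjcu vuv
Hunk 2: at line 2 remove [iuqh,unuc,ttusd] add [hhvge,mlu] -> 9 lines: yifu ompgz hhvge mlu uxf jpwhv mjnv vmjcu vuv
Hunk 3: at line 2 remove [hhvge] add [tvaao] -> 9 lines: yifu ompgz tvaao mlu uxf jpwhv mjnv vmjcu vuv
Hunk 4: at line 6 remove [mjnv] add [vqddj] -> 9 lines: yifu ompgz tvaao mlu uxf jpwhv vqddj vmjcu vuv
Hunk 5: at line 1 remove [ompgz] add [crs] -> 9 lines: yifu crs tvaao mlu uxf jpwhv vqddj vmjcu vuv
Hunk 6: at line 3 remove [mlu,uxf] add [grt] -> 8 lines: yifu crs tvaao grt jpwhv vqddj vmjcu vuv
Hunk 7: at line 3 remove [grt,jpwhv,vqddj] add [odl,boeto] -> 7 lines: yifu crs tvaao odl boeto vmjcu vuv
Final line 5: boeto

Answer: boeto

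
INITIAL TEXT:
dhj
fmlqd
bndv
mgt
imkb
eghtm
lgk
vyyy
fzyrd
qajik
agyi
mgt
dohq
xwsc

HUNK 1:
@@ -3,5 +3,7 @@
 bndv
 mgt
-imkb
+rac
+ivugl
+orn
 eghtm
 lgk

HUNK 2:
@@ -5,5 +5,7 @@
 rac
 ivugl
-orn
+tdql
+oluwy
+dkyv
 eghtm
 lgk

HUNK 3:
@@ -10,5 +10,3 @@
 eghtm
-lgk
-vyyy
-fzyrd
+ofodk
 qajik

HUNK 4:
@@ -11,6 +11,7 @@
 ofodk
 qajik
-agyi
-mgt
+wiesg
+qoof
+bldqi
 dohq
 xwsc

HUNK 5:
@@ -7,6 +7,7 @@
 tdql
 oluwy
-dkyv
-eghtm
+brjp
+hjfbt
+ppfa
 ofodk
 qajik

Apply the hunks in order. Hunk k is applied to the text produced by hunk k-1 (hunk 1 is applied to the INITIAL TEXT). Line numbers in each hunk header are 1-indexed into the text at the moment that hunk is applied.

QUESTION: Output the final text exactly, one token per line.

Hunk 1: at line 3 remove [imkb] add [rac,ivugl,orn] -> 16 lines: dhj fmlqd bndv mgt rac ivugl orn eghtm lgk vyyy fzyrd qajik agyi mgt dohq xwsc
Hunk 2: at line 5 remove [orn] add [tdql,oluwy,dkyv] -> 18 lines: dhj fmlqd bndv mgt rac ivugl tdql oluwy dkyv eghtm lgk vyyy fzyrd qajik agyi mgt dohq xwsc
Hunk 3: at line 10 remove [lgk,vyyy,fzyrd] add [ofodk] -> 16 lines: dhj fmlqd bndv mgt rac ivugl tdql oluwy dkyv eghtm ofodk qajik agyi mgt dohq xwsc
Hunk 4: at line 11 remove [agyi,mgt] add [wiesg,qoof,bldqi] -> 17 lines: dhj fmlqd bndv mgt rac ivugl tdql oluwy dkyv eghtm ofodk qajik wiesg qoof bldqi dohq xwsc
Hunk 5: at line 7 remove [dkyv,eghtm] add [brjp,hjfbt,ppfa] -> 18 lines: dhj fmlqd bndv mgt rac ivugl tdql oluwy brjp hjfbt ppfa ofodk qajik wiesg qoof bldqi dohq xwsc

Answer: dhj
fmlqd
bndv
mgt
rac
ivugl
tdql
oluwy
brjp
hjfbt
ppfa
ofodk
qajik
wiesg
qoof
bldqi
dohq
xwsc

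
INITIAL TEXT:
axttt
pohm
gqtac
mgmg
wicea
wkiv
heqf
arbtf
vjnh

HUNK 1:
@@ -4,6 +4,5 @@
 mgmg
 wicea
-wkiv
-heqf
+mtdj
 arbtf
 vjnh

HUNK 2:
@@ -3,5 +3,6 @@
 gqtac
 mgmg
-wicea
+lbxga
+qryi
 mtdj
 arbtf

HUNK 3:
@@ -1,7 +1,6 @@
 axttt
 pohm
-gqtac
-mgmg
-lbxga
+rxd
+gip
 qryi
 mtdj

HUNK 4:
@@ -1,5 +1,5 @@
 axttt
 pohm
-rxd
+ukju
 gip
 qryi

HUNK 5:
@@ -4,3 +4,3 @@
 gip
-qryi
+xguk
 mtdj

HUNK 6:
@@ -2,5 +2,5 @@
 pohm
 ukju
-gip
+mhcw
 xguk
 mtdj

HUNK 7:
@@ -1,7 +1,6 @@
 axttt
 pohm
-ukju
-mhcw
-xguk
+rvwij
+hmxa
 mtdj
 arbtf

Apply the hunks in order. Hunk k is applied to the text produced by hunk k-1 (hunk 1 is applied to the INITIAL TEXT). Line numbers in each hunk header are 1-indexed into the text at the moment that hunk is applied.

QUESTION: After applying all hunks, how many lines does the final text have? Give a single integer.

Answer: 7

Derivation:
Hunk 1: at line 4 remove [wkiv,heqf] add [mtdj] -> 8 lines: axttt pohm gqtac mgmg wicea mtdj arbtf vjnh
Hunk 2: at line 3 remove [wicea] add [lbxga,qryi] -> 9 lines: axttt pohm gqtac mgmg lbxga qryi mtdj arbtf vjnh
Hunk 3: at line 1 remove [gqtac,mgmg,lbxga] add [rxd,gip] -> 8 lines: axttt pohm rxd gip qryi mtdj arbtf vjnh
Hunk 4: at line 1 remove [rxd] add [ukju] -> 8 lines: axttt pohm ukju gip qryi mtdj arbtf vjnh
Hunk 5: at line 4 remove [qryi] add [xguk] -> 8 lines: axttt pohm ukju gip xguk mtdj arbtf vjnh
Hunk 6: at line 2 remove [gip] add [mhcw] -> 8 lines: axttt pohm ukju mhcw xguk mtdj arbtf vjnh
Hunk 7: at line 1 remove [ukju,mhcw,xguk] add [rvwij,hmxa] -> 7 lines: axttt pohm rvwij hmxa mtdj arbtf vjnh
Final line count: 7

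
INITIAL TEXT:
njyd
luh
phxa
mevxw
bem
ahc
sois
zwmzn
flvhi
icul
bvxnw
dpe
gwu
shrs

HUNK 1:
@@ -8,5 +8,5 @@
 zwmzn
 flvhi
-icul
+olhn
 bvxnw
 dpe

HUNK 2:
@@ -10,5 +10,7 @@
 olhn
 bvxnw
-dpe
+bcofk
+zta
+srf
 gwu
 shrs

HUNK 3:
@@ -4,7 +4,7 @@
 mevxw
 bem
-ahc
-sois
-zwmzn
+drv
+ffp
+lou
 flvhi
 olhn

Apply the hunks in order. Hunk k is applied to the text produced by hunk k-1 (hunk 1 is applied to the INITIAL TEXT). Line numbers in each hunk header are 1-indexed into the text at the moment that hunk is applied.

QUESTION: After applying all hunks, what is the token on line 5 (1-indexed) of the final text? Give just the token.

Hunk 1: at line 8 remove [icul] add [olhn] -> 14 lines: njyd luh phxa mevxw bem ahc sois zwmzn flvhi olhn bvxnw dpe gwu shrs
Hunk 2: at line 10 remove [dpe] add [bcofk,zta,srf] -> 16 lines: njyd luh phxa mevxw bem ahc sois zwmzn flvhi olhn bvxnw bcofk zta srf gwu shrs
Hunk 3: at line 4 remove [ahc,sois,zwmzn] add [drv,ffp,lou] -> 16 lines: njyd luh phxa mevxw bem drv ffp lou flvhi olhn bvxnw bcofk zta srf gwu shrs
Final line 5: bem

Answer: bem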